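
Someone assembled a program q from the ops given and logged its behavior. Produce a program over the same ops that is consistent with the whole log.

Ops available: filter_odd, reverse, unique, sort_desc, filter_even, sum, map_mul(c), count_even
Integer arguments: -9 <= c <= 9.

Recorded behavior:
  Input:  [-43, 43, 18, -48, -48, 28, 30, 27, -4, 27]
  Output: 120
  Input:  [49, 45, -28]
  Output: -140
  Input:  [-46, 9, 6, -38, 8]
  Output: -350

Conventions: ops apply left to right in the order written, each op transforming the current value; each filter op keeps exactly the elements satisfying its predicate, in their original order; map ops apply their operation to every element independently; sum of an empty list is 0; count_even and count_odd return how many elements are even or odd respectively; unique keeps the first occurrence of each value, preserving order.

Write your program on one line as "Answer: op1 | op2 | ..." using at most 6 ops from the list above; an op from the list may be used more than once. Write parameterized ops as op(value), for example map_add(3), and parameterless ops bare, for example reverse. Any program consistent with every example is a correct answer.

sort_desc | reverse | map_mul(5) | unique | filter_even | sum

Check, running the answer program on each example:
  [-43, 43, 18, -48, -48, 28, 30, 27, -4, 27] -> [43, 30, 28, 27, 27, 18, -4, -43, -48, -48] -> [-48, -48, -43, -4, 18, 27, 27, 28, 30, 43] -> [-240, -240, -215, -20, 90, 135, 135, 140, 150, 215] -> [-240, -215, -20, 90, 135, 140, 150, 215] -> [-240, -20, 90, 140, 150] -> 120
  [49, 45, -28] -> [49, 45, -28] -> [-28, 45, 49] -> [-140, 225, 245] -> [-140, 225, 245] -> [-140] -> -140
  [-46, 9, 6, -38, 8] -> [9, 8, 6, -38, -46] -> [-46, -38, 6, 8, 9] -> [-230, -190, 30, 40, 45] -> [-230, -190, 30, 40, 45] -> [-230, -190, 30, 40] -> -350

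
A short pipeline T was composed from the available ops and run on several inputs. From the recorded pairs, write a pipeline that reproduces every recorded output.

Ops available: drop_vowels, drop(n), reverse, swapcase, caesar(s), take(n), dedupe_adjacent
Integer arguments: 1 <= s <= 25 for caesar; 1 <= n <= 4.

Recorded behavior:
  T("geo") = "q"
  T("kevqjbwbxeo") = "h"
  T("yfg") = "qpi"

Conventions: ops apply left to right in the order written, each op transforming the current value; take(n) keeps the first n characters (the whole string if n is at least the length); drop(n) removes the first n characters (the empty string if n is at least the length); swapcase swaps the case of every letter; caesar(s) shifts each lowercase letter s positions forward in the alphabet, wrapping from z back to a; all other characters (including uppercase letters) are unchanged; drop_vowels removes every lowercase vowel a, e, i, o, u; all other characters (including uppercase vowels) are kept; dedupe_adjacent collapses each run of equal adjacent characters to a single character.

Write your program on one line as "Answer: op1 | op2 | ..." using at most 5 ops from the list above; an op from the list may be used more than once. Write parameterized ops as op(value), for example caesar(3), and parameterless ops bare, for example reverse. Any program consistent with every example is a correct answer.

reverse | take(3) | drop_vowels | caesar(10)

Check, running the answer program on each example:
  "geo" -> "oeg" -> "oeg" -> "g" -> "q"
  "kevqjbwbxeo" -> "oexbwbjqvek" -> "oex" -> "x" -> "h"
  "yfg" -> "gfy" -> "gfy" -> "gfy" -> "qpi"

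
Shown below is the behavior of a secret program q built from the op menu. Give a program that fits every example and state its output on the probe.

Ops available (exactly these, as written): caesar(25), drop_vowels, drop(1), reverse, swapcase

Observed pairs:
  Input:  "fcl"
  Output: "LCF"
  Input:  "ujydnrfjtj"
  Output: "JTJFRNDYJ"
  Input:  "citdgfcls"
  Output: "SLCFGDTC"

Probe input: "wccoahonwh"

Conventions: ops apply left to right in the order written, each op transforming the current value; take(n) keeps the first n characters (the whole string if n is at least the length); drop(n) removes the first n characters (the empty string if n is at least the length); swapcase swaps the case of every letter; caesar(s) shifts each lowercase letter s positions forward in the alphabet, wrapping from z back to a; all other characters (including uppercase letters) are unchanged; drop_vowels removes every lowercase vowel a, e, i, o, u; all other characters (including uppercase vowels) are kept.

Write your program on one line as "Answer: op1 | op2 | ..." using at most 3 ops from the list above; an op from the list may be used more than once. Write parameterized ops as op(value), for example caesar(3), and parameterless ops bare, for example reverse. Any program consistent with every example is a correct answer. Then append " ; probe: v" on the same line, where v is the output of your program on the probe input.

drop_vowels | reverse | swapcase ; probe: "HWNHCCW"

Check, running the answer program on each example:
  "fcl" -> "fcl" -> "lcf" -> "LCF"
  "ujydnrfjtj" -> "jydnrfjtj" -> "jtjfrndyj" -> "JTJFRNDYJ"
  "citdgfcls" -> "ctdgfcls" -> "slcfgdtc" -> "SLCFGDTC"
  probe: "wccoahonwh" -> "wcchnwh" -> "hwnhccw" -> "HWNHCCW"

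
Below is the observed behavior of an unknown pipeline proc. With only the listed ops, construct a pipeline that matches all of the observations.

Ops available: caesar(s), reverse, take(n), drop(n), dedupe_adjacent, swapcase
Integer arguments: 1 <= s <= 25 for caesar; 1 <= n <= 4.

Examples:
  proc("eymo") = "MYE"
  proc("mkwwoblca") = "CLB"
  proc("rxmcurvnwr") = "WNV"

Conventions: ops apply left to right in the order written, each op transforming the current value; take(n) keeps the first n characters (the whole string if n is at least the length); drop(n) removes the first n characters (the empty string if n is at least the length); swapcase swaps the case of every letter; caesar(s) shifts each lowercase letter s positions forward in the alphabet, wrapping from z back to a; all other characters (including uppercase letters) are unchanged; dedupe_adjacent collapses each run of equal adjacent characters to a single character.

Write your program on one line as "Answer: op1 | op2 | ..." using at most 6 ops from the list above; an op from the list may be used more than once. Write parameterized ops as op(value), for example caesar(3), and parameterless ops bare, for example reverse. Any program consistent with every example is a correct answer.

reverse | swapcase | dedupe_adjacent | take(4) | drop(1)

Check, running the answer program on each example:
  "eymo" -> "omye" -> "OMYE" -> "OMYE" -> "OMYE" -> "MYE"
  "mkwwoblca" -> "aclbowwkm" -> "ACLBOWWKM" -> "ACLBOWKM" -> "ACLB" -> "CLB"
  "rxmcurvnwr" -> "rwnvrucmxr" -> "RWNVRUCMXR" -> "RWNVRUCMXR" -> "RWNV" -> "WNV"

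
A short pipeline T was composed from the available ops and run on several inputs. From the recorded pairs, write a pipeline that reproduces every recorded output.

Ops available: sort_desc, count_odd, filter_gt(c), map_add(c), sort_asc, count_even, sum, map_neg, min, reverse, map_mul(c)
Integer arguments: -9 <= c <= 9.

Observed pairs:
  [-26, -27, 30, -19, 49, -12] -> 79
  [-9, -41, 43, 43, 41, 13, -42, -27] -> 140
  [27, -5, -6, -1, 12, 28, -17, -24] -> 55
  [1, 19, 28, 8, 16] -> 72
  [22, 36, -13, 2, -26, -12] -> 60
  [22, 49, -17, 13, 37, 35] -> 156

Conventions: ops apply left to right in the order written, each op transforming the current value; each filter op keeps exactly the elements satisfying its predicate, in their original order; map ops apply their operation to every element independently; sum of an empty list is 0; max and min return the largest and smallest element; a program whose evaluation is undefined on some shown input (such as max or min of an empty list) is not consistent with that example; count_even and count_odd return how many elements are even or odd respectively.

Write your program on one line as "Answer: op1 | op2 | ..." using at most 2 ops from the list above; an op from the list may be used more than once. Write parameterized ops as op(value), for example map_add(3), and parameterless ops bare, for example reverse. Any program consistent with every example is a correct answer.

filter_gt(-8) | sum

Check, running the answer program on each example:
  [-26, -27, 30, -19, 49, -12] -> [30, 49] -> 79
  [-9, -41, 43, 43, 41, 13, -42, -27] -> [43, 43, 41, 13] -> 140
  [27, -5, -6, -1, 12, 28, -17, -24] -> [27, -5, -6, -1, 12, 28] -> 55
  [1, 19, 28, 8, 16] -> [1, 19, 28, 8, 16] -> 72
  [22, 36, -13, 2, -26, -12] -> [22, 36, 2] -> 60
  [22, 49, -17, 13, 37, 35] -> [22, 49, 13, 37, 35] -> 156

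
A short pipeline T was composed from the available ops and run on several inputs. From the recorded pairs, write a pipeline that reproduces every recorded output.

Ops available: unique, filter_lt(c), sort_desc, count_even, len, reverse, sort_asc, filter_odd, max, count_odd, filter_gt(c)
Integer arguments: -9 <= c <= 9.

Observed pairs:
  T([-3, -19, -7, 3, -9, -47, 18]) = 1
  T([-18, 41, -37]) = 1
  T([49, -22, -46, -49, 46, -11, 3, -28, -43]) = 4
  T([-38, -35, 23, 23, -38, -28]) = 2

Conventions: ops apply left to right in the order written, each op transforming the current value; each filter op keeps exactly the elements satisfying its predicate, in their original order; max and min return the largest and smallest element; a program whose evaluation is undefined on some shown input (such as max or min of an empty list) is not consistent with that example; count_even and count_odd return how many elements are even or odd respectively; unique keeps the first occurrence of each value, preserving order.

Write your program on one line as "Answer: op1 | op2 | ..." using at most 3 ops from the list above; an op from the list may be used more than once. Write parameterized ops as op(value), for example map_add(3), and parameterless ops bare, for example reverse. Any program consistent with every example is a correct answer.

reverse | unique | count_even

Check, running the answer program on each example:
  [-3, -19, -7, 3, -9, -47, 18] -> [18, -47, -9, 3, -7, -19, -3] -> [18, -47, -9, 3, -7, -19, -3] -> 1
  [-18, 41, -37] -> [-37, 41, -18] -> [-37, 41, -18] -> 1
  [49, -22, -46, -49, 46, -11, 3, -28, -43] -> [-43, -28, 3, -11, 46, -49, -46, -22, 49] -> [-43, -28, 3, -11, 46, -49, -46, -22, 49] -> 4
  [-38, -35, 23, 23, -38, -28] -> [-28, -38, 23, 23, -35, -38] -> [-28, -38, 23, -35] -> 2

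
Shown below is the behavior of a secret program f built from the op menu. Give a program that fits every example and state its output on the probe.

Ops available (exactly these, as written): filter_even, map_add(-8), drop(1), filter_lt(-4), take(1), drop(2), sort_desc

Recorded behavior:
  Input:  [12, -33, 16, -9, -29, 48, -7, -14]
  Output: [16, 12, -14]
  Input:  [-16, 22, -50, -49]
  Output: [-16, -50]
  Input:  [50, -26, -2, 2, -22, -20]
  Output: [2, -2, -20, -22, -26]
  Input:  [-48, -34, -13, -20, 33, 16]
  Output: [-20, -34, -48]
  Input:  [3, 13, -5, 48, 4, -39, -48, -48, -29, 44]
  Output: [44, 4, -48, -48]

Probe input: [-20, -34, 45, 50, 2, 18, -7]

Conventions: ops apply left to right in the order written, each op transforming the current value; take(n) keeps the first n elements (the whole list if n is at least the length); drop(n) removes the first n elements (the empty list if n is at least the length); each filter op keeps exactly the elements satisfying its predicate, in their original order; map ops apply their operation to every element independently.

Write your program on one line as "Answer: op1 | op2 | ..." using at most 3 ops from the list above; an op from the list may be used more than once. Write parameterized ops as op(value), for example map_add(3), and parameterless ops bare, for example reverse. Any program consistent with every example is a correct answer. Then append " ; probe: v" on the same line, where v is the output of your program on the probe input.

filter_even | sort_desc | drop(1) ; probe: [18, 2, -20, -34]

Check, running the answer program on each example:
  [12, -33, 16, -9, -29, 48, -7, -14] -> [12, 16, 48, -14] -> [48, 16, 12, -14] -> [16, 12, -14]
  [-16, 22, -50, -49] -> [-16, 22, -50] -> [22, -16, -50] -> [-16, -50]
  [50, -26, -2, 2, -22, -20] -> [50, -26, -2, 2, -22, -20] -> [50, 2, -2, -20, -22, -26] -> [2, -2, -20, -22, -26]
  [-48, -34, -13, -20, 33, 16] -> [-48, -34, -20, 16] -> [16, -20, -34, -48] -> [-20, -34, -48]
  [3, 13, -5, 48, 4, -39, -48, -48, -29, 44] -> [48, 4, -48, -48, 44] -> [48, 44, 4, -48, -48] -> [44, 4, -48, -48]
  probe: [-20, -34, 45, 50, 2, 18, -7] -> [-20, -34, 50, 2, 18] -> [50, 18, 2, -20, -34] -> [18, 2, -20, -34]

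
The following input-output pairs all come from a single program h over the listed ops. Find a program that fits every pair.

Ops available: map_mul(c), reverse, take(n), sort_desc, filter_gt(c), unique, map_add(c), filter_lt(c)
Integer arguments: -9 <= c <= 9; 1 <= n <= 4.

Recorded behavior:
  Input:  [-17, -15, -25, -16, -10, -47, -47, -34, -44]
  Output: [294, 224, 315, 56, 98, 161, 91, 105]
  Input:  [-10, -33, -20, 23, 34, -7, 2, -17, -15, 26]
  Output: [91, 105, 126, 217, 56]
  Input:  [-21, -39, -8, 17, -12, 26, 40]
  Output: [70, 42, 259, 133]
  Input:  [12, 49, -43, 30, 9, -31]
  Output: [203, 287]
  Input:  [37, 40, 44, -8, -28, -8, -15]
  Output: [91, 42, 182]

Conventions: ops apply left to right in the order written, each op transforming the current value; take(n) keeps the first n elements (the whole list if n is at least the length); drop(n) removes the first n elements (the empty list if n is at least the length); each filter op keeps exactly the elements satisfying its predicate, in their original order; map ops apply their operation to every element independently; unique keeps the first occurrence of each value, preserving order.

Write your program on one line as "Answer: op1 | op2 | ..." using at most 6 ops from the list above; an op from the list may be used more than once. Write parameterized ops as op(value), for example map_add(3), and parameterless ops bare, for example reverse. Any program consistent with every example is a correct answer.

filter_lt(-7) | map_add(2) | reverse | map_mul(-7) | unique

Check, running the answer program on each example:
  [-17, -15, -25, -16, -10, -47, -47, -34, -44] -> [-17, -15, -25, -16, -10, -47, -47, -34, -44] -> [-15, -13, -23, -14, -8, -45, -45, -32, -42] -> [-42, -32, -45, -45, -8, -14, -23, -13, -15] -> [294, 224, 315, 315, 56, 98, 161, 91, 105] -> [294, 224, 315, 56, 98, 161, 91, 105]
  [-10, -33, -20, 23, 34, -7, 2, -17, -15, 26] -> [-10, -33, -20, -17, -15] -> [-8, -31, -18, -15, -13] -> [-13, -15, -18, -31, -8] -> [91, 105, 126, 217, 56] -> [91, 105, 126, 217, 56]
  [-21, -39, -8, 17, -12, 26, 40] -> [-21, -39, -8, -12] -> [-19, -37, -6, -10] -> [-10, -6, -37, -19] -> [70, 42, 259, 133] -> [70, 42, 259, 133]
  [12, 49, -43, 30, 9, -31] -> [-43, -31] -> [-41, -29] -> [-29, -41] -> [203, 287] -> [203, 287]
  [37, 40, 44, -8, -28, -8, -15] -> [-8, -28, -8, -15] -> [-6, -26, -6, -13] -> [-13, -6, -26, -6] -> [91, 42, 182, 42] -> [91, 42, 182]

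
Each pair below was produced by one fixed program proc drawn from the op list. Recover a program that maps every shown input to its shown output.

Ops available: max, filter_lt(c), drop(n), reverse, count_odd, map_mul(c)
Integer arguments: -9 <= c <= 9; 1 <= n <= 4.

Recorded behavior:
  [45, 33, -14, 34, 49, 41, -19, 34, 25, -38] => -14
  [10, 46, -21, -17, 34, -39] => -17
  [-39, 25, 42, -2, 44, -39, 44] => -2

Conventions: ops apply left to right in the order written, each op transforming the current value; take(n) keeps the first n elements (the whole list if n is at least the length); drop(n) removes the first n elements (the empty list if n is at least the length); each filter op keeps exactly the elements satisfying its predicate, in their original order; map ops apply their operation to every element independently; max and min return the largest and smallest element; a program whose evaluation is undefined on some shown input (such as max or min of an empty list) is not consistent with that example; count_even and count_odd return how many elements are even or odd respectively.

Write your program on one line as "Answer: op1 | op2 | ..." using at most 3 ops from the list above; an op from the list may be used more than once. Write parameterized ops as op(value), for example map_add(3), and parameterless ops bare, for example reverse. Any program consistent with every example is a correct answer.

filter_lt(0) | max

Check, running the answer program on each example:
  [45, 33, -14, 34, 49, 41, -19, 34, 25, -38] -> [-14, -19, -38] -> -14
  [10, 46, -21, -17, 34, -39] -> [-21, -17, -39] -> -17
  [-39, 25, 42, -2, 44, -39, 44] -> [-39, -2, -39] -> -2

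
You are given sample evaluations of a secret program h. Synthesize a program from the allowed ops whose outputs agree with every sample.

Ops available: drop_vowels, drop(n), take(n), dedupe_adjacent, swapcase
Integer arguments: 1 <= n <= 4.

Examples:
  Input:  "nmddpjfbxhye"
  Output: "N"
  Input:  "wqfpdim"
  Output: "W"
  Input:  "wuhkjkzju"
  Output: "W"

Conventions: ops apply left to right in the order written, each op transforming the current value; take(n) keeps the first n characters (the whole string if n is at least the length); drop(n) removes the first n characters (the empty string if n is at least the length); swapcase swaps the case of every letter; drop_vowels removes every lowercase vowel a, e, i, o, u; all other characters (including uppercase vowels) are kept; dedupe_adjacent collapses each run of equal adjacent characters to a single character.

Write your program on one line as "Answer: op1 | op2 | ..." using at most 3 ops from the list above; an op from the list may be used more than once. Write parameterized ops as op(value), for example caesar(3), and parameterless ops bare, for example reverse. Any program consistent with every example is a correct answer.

swapcase | take(1)

Check, running the answer program on each example:
  "nmddpjfbxhye" -> "NMDDPJFBXHYE" -> "N"
  "wqfpdim" -> "WQFPDIM" -> "W"
  "wuhkjkzju" -> "WUHKJKZJU" -> "W"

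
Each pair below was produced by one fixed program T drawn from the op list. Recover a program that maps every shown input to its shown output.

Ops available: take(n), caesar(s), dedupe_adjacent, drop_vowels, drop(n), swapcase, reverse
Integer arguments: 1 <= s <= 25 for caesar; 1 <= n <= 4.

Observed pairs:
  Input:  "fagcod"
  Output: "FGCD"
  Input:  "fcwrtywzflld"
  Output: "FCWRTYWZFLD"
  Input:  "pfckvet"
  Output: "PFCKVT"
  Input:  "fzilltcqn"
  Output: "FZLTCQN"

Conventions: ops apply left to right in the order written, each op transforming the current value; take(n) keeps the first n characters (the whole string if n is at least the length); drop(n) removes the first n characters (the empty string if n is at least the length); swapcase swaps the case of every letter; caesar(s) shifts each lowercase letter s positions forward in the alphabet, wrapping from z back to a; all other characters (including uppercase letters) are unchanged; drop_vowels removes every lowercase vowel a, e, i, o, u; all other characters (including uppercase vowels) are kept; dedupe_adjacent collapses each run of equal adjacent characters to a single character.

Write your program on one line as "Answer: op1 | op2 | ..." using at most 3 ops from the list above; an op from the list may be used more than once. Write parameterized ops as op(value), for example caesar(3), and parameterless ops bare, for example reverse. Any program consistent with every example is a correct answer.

dedupe_adjacent | drop_vowels | swapcase

Check, running the answer program on each example:
  "fagcod" -> "fagcod" -> "fgcd" -> "FGCD"
  "fcwrtywzflld" -> "fcwrtywzfld" -> "fcwrtywzfld" -> "FCWRTYWZFLD"
  "pfckvet" -> "pfckvet" -> "pfckvt" -> "PFCKVT"
  "fzilltcqn" -> "fziltcqn" -> "fzltcqn" -> "FZLTCQN"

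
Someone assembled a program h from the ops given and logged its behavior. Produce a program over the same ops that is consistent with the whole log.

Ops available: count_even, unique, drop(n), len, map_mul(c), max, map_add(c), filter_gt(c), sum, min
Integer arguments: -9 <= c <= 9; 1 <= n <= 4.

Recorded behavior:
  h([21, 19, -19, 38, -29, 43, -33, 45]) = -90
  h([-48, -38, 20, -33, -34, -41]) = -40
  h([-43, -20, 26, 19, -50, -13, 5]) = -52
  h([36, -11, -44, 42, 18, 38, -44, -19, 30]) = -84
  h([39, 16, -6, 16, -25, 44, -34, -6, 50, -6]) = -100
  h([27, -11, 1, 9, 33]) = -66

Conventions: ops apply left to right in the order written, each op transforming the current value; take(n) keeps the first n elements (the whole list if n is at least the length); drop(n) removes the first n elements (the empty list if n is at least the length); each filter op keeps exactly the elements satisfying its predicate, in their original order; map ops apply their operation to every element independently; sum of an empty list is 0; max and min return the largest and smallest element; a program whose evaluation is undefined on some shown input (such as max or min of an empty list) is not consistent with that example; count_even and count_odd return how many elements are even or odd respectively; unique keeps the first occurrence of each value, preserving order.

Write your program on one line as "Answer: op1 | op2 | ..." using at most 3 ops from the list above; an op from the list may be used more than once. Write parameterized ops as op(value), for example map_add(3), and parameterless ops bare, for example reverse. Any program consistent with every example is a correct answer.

map_mul(-2) | unique | min

Check, running the answer program on each example:
  [21, 19, -19, 38, -29, 43, -33, 45] -> [-42, -38, 38, -76, 58, -86, 66, -90] -> [-42, -38, 38, -76, 58, -86, 66, -90] -> -90
  [-48, -38, 20, -33, -34, -41] -> [96, 76, -40, 66, 68, 82] -> [96, 76, -40, 66, 68, 82] -> -40
  [-43, -20, 26, 19, -50, -13, 5] -> [86, 40, -52, -38, 100, 26, -10] -> [86, 40, -52, -38, 100, 26, -10] -> -52
  [36, -11, -44, 42, 18, 38, -44, -19, 30] -> [-72, 22, 88, -84, -36, -76, 88, 38, -60] -> [-72, 22, 88, -84, -36, -76, 38, -60] -> -84
  [39, 16, -6, 16, -25, 44, -34, -6, 50, -6] -> [-78, -32, 12, -32, 50, -88, 68, 12, -100, 12] -> [-78, -32, 12, 50, -88, 68, -100] -> -100
  [27, -11, 1, 9, 33] -> [-54, 22, -2, -18, -66] -> [-54, 22, -2, -18, -66] -> -66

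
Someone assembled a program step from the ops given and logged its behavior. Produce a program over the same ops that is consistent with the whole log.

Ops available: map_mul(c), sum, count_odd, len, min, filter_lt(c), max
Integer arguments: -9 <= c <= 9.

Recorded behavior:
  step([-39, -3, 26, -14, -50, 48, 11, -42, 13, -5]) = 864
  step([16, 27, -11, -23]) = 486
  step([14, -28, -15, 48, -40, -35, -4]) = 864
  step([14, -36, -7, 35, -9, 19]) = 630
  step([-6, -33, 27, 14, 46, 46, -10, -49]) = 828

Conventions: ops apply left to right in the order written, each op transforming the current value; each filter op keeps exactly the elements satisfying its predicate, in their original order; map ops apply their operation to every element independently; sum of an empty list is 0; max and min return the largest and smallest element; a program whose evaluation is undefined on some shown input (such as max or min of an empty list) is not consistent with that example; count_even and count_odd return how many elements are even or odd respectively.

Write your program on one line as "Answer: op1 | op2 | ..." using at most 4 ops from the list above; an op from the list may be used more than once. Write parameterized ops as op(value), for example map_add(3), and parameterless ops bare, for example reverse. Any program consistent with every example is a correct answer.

map_mul(-9) | map_mul(-2) | max

Check, running the answer program on each example:
  [-39, -3, 26, -14, -50, 48, 11, -42, 13, -5] -> [351, 27, -234, 126, 450, -432, -99, 378, -117, 45] -> [-702, -54, 468, -252, -900, 864, 198, -756, 234, -90] -> 864
  [16, 27, -11, -23] -> [-144, -243, 99, 207] -> [288, 486, -198, -414] -> 486
  [14, -28, -15, 48, -40, -35, -4] -> [-126, 252, 135, -432, 360, 315, 36] -> [252, -504, -270, 864, -720, -630, -72] -> 864
  [14, -36, -7, 35, -9, 19] -> [-126, 324, 63, -315, 81, -171] -> [252, -648, -126, 630, -162, 342] -> 630
  [-6, -33, 27, 14, 46, 46, -10, -49] -> [54, 297, -243, -126, -414, -414, 90, 441] -> [-108, -594, 486, 252, 828, 828, -180, -882] -> 828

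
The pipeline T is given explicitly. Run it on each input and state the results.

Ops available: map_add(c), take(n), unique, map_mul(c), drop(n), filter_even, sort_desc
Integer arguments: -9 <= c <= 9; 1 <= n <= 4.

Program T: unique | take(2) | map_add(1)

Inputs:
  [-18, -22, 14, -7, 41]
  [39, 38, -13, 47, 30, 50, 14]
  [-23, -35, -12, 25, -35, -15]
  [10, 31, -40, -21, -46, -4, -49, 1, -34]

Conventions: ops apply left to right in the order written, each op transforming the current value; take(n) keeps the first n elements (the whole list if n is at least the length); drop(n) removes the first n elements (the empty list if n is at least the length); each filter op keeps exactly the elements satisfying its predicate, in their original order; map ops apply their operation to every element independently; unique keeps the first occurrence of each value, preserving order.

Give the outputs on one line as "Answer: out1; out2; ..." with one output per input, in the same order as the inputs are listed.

Execution, op by op:
  [-18, -22, 14, -7, 41] -> [-18, -22, 14, -7, 41] -> [-18, -22] -> [-17, -21]
  [39, 38, -13, 47, 30, 50, 14] -> [39, 38, -13, 47, 30, 50, 14] -> [39, 38] -> [40, 39]
  [-23, -35, -12, 25, -35, -15] -> [-23, -35, -12, 25, -15] -> [-23, -35] -> [-22, -34]
  [10, 31, -40, -21, -46, -4, -49, 1, -34] -> [10, 31, -40, -21, -46, -4, -49, 1, -34] -> [10, 31] -> [11, 32]

[-17, -21]; [40, 39]; [-22, -34]; [11, 32]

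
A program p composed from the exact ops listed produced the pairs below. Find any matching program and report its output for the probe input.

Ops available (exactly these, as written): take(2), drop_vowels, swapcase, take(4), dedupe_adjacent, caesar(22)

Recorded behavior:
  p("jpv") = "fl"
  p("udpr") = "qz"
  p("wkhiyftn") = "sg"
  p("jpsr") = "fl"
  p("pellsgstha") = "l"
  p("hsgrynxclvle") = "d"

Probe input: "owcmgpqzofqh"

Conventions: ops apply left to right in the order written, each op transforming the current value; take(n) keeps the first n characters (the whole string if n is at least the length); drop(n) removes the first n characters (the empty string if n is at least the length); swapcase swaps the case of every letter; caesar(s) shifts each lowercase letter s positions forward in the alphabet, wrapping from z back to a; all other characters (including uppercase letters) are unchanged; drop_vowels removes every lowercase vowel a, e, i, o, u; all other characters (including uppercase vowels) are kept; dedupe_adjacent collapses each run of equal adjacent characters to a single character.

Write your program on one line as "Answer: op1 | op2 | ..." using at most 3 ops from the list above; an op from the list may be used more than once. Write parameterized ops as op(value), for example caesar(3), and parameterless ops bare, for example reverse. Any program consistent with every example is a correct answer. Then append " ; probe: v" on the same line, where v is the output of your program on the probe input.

caesar(22) | take(2) | drop_vowels ; probe: "ks"

Check, running the answer program on each example:
  "jpv" -> "flr" -> "fl" -> "fl"
  "udpr" -> "qzln" -> "qz" -> "qz"
  "wkhiyftn" -> "sgdeubpj" -> "sg" -> "sg"
  "jpsr" -> "flon" -> "fl" -> "fl"
  "pellsgstha" -> "lahhocopdw" -> "la" -> "l"
  "hsgrynxclvle" -> "docnujtyhrha" -> "do" -> "d"
  probe: "owcmgpqzofqh" -> "ksyiclmvkbmd" -> "ks" -> "ks"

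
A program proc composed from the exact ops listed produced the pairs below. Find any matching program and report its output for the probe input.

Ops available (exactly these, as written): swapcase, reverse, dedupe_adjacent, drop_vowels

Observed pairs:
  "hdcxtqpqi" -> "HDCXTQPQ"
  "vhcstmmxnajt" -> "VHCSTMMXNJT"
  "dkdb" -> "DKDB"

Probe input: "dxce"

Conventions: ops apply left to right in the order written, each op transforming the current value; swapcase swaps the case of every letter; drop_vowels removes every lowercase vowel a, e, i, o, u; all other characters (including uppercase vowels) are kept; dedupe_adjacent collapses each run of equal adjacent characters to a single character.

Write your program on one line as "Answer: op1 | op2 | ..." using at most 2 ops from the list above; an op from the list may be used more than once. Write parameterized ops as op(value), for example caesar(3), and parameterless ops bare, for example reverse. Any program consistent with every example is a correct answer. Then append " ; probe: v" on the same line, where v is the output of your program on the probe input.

drop_vowels | swapcase ; probe: "DXC"

Check, running the answer program on each example:
  "hdcxtqpqi" -> "hdcxtqpq" -> "HDCXTQPQ"
  "vhcstmmxnajt" -> "vhcstmmxnjt" -> "VHCSTMMXNJT"
  "dkdb" -> "dkdb" -> "DKDB"
  probe: "dxce" -> "dxc" -> "DXC"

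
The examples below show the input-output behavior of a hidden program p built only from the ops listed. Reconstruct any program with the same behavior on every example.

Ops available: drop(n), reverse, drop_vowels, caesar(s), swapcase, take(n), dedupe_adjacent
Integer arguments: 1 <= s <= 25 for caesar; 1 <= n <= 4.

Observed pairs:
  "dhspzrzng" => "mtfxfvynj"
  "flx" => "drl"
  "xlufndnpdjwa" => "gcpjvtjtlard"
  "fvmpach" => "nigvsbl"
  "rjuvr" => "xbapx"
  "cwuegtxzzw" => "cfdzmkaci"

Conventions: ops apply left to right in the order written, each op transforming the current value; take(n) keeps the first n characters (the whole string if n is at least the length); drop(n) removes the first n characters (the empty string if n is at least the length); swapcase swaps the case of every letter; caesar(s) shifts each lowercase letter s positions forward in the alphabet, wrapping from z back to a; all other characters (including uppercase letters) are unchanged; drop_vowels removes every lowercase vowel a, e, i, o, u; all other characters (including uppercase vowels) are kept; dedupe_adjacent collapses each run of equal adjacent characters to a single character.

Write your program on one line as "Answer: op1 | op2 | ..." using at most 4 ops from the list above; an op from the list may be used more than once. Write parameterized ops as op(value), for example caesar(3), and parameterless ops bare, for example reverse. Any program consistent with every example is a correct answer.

caesar(6) | dedupe_adjacent | reverse

Check, running the answer program on each example:
  "dhspzrzng" -> "jnyvfxftm" -> "jnyvfxftm" -> "mtfxfvynj"
  "flx" -> "lrd" -> "lrd" -> "drl"
  "xlufndnpdjwa" -> "draltjtvjpcg" -> "draltjtvjpcg" -> "gcpjvtjtlard"
  "fvmpach" -> "lbsvgin" -> "lbsvgin" -> "nigvsbl"
  "rjuvr" -> "xpabx" -> "xpabx" -> "xbapx"
  "cwuegtxzzw" -> "icakmzdffc" -> "icakmzdfc" -> "cfdzmkaci"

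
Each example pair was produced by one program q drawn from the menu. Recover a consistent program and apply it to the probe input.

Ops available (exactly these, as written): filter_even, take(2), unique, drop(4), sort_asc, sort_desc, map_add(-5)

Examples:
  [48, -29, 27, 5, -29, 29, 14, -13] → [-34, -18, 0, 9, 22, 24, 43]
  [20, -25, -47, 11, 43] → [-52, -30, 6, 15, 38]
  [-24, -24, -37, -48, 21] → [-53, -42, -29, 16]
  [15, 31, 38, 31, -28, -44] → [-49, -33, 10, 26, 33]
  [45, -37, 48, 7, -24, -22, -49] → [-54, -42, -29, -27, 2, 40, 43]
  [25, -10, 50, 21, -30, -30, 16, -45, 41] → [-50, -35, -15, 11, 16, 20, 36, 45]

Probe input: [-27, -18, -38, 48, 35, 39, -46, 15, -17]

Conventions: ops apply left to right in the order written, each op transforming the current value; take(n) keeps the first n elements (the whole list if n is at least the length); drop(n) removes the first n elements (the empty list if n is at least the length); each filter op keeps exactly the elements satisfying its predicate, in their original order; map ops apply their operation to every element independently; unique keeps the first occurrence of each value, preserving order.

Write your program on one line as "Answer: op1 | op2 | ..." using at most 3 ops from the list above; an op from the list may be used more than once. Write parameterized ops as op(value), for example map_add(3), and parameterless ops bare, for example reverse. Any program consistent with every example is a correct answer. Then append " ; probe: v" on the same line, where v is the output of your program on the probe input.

unique | map_add(-5) | sort_asc ; probe: [-51, -43, -32, -23, -22, 10, 30, 34, 43]

Check, running the answer program on each example:
  [48, -29, 27, 5, -29, 29, 14, -13] -> [48, -29, 27, 5, 29, 14, -13] -> [43, -34, 22, 0, 24, 9, -18] -> [-34, -18, 0, 9, 22, 24, 43]
  [20, -25, -47, 11, 43] -> [20, -25, -47, 11, 43] -> [15, -30, -52, 6, 38] -> [-52, -30, 6, 15, 38]
  [-24, -24, -37, -48, 21] -> [-24, -37, -48, 21] -> [-29, -42, -53, 16] -> [-53, -42, -29, 16]
  [15, 31, 38, 31, -28, -44] -> [15, 31, 38, -28, -44] -> [10, 26, 33, -33, -49] -> [-49, -33, 10, 26, 33]
  [45, -37, 48, 7, -24, -22, -49] -> [45, -37, 48, 7, -24, -22, -49] -> [40, -42, 43, 2, -29, -27, -54] -> [-54, -42, -29, -27, 2, 40, 43]
  [25, -10, 50, 21, -30, -30, 16, -45, 41] -> [25, -10, 50, 21, -30, 16, -45, 41] -> [20, -15, 45, 16, -35, 11, -50, 36] -> [-50, -35, -15, 11, 16, 20, 36, 45]
  probe: [-27, -18, -38, 48, 35, 39, -46, 15, -17] -> [-27, -18, -38, 48, 35, 39, -46, 15, -17] -> [-32, -23, -43, 43, 30, 34, -51, 10, -22] -> [-51, -43, -32, -23, -22, 10, 30, 34, 43]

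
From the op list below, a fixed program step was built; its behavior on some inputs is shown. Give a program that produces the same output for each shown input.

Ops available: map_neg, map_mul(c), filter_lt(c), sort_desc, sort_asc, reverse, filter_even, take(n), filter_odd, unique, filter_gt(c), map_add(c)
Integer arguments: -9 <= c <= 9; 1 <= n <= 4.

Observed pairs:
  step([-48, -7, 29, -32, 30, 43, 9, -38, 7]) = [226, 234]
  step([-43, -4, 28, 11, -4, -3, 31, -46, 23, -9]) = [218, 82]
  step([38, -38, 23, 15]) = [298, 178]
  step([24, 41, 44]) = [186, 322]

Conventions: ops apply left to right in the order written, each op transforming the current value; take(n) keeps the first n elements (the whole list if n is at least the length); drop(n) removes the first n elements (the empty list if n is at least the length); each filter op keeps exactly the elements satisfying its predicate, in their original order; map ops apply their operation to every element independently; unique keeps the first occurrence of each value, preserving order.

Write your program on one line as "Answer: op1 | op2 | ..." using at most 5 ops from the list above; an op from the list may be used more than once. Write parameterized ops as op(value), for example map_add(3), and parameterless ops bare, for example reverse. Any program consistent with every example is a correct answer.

filter_gt(6) | map_mul(8) | take(2) | map_add(-6)

Check, running the answer program on each example:
  [-48, -7, 29, -32, 30, 43, 9, -38, 7] -> [29, 30, 43, 9, 7] -> [232, 240, 344, 72, 56] -> [232, 240] -> [226, 234]
  [-43, -4, 28, 11, -4, -3, 31, -46, 23, -9] -> [28, 11, 31, 23] -> [224, 88, 248, 184] -> [224, 88] -> [218, 82]
  [38, -38, 23, 15] -> [38, 23, 15] -> [304, 184, 120] -> [304, 184] -> [298, 178]
  [24, 41, 44] -> [24, 41, 44] -> [192, 328, 352] -> [192, 328] -> [186, 322]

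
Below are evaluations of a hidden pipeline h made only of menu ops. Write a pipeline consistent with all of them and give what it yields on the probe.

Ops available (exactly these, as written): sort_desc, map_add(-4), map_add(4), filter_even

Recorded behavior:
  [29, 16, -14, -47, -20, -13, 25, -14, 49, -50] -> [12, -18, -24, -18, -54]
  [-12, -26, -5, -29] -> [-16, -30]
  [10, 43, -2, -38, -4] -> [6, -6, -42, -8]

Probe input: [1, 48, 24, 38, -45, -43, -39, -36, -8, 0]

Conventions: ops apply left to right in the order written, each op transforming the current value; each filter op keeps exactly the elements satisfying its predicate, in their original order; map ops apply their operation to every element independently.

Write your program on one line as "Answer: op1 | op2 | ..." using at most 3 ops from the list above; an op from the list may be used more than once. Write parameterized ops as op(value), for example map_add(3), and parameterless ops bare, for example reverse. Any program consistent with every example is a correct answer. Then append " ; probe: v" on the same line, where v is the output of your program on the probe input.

filter_even | map_add(-4) ; probe: [44, 20, 34, -40, -12, -4]

Check, running the answer program on each example:
  [29, 16, -14, -47, -20, -13, 25, -14, 49, -50] -> [16, -14, -20, -14, -50] -> [12, -18, -24, -18, -54]
  [-12, -26, -5, -29] -> [-12, -26] -> [-16, -30]
  [10, 43, -2, -38, -4] -> [10, -2, -38, -4] -> [6, -6, -42, -8]
  probe: [1, 48, 24, 38, -45, -43, -39, -36, -8, 0] -> [48, 24, 38, -36, -8, 0] -> [44, 20, 34, -40, -12, -4]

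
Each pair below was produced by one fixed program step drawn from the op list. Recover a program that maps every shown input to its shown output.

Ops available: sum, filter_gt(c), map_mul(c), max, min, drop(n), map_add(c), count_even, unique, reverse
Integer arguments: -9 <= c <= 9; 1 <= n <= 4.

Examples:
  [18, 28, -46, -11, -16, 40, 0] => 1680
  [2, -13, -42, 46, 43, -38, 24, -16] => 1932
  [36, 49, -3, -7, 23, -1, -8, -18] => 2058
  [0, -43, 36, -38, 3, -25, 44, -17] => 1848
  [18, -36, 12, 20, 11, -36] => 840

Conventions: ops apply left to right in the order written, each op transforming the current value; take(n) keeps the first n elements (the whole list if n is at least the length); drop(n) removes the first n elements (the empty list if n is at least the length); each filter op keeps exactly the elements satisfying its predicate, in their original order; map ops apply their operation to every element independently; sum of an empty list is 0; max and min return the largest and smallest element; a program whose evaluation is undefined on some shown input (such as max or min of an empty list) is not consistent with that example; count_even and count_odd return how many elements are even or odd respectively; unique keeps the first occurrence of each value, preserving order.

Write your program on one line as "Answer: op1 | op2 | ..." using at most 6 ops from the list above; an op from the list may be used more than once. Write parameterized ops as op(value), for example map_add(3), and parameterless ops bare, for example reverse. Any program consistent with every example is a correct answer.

map_mul(-7) | reverse | unique | map_mul(-6) | max

Check, running the answer program on each example:
  [18, 28, -46, -11, -16, 40, 0] -> [-126, -196, 322, 77, 112, -280, 0] -> [0, -280, 112, 77, 322, -196, -126] -> [0, -280, 112, 77, 322, -196, -126] -> [0, 1680, -672, -462, -1932, 1176, 756] -> 1680
  [2, -13, -42, 46, 43, -38, 24, -16] -> [-14, 91, 294, -322, -301, 266, -168, 112] -> [112, -168, 266, -301, -322, 294, 91, -14] -> [112, -168, 266, -301, -322, 294, 91, -14] -> [-672, 1008, -1596, 1806, 1932, -1764, -546, 84] -> 1932
  [36, 49, -3, -7, 23, -1, -8, -18] -> [-252, -343, 21, 49, -161, 7, 56, 126] -> [126, 56, 7, -161, 49, 21, -343, -252] -> [126, 56, 7, -161, 49, 21, -343, -252] -> [-756, -336, -42, 966, -294, -126, 2058, 1512] -> 2058
  [0, -43, 36, -38, 3, -25, 44, -17] -> [0, 301, -252, 266, -21, 175, -308, 119] -> [119, -308, 175, -21, 266, -252, 301, 0] -> [119, -308, 175, -21, 266, -252, 301, 0] -> [-714, 1848, -1050, 126, -1596, 1512, -1806, 0] -> 1848
  [18, -36, 12, 20, 11, -36] -> [-126, 252, -84, -140, -77, 252] -> [252, -77, -140, -84, 252, -126] -> [252, -77, -140, -84, -126] -> [-1512, 462, 840, 504, 756] -> 840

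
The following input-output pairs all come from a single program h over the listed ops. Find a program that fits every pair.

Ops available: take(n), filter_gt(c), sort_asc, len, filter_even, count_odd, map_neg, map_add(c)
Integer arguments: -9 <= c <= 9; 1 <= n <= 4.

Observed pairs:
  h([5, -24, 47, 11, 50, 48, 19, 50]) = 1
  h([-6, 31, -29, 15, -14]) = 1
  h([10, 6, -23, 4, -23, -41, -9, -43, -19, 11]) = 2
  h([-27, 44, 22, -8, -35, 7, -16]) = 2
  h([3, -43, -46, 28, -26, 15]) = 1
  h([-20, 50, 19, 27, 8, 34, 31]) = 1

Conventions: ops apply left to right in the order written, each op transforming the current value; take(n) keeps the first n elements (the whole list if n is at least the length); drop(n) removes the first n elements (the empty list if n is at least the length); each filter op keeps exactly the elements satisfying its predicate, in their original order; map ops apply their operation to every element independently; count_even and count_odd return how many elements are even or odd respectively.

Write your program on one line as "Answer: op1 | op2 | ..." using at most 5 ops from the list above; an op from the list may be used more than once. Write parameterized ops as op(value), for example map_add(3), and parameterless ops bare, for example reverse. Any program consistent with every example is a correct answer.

filter_even | take(2) | filter_gt(-8) | len

Check, running the answer program on each example:
  [5, -24, 47, 11, 50, 48, 19, 50] -> [-24, 50, 48, 50] -> [-24, 50] -> [50] -> 1
  [-6, 31, -29, 15, -14] -> [-6, -14] -> [-6, -14] -> [-6] -> 1
  [10, 6, -23, 4, -23, -41, -9, -43, -19, 11] -> [10, 6, 4] -> [10, 6] -> [10, 6] -> 2
  [-27, 44, 22, -8, -35, 7, -16] -> [44, 22, -8, -16] -> [44, 22] -> [44, 22] -> 2
  [3, -43, -46, 28, -26, 15] -> [-46, 28, -26] -> [-46, 28] -> [28] -> 1
  [-20, 50, 19, 27, 8, 34, 31] -> [-20, 50, 8, 34] -> [-20, 50] -> [50] -> 1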